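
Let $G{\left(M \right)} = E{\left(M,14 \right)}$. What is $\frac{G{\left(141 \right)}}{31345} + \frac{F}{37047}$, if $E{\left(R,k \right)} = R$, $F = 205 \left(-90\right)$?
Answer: $- \frac{191030541}{387079405} \approx -0.49352$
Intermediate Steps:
$F = -18450$
$G{\left(M \right)} = M$
$\frac{G{\left(141 \right)}}{31345} + \frac{F}{37047} = \frac{141}{31345} - \frac{18450}{37047} = 141 \cdot \frac{1}{31345} - \frac{6150}{12349} = \frac{141}{31345} - \frac{6150}{12349} = - \frac{191030541}{387079405}$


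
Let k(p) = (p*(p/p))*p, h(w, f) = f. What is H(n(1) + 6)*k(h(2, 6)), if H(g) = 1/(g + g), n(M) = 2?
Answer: 9/4 ≈ 2.2500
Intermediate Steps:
k(p) = p**2 (k(p) = (p*1)*p = p*p = p**2)
H(g) = 1/(2*g)
H(n(1) + 6)*k(h(2, 6)) = (1/(2*(2 + 6)))*6**2 = ((1/2)/8)*36 = ((1/2)*(1/8))*36 = (1/16)*36 = 9/4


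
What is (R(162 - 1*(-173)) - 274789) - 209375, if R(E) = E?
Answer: -483829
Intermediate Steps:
(R(162 - 1*(-173)) - 274789) - 209375 = ((162 - 1*(-173)) - 274789) - 209375 = ((162 + 173) - 274789) - 209375 = (335 - 274789) - 209375 = -274454 - 209375 = -483829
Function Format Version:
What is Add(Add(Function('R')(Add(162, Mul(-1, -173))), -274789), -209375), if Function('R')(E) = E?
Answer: -483829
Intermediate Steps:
Add(Add(Function('R')(Add(162, Mul(-1, -173))), -274789), -209375) = Add(Add(Add(162, Mul(-1, -173)), -274789), -209375) = Add(Add(Add(162, 173), -274789), -209375) = Add(Add(335, -274789), -209375) = Add(-274454, -209375) = -483829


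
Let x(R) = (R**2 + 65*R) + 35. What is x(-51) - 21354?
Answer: -22033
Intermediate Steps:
x(R) = 35 + R**2 + 65*R
x(-51) - 21354 = (35 + (-51)**2 + 65*(-51)) - 21354 = (35 + 2601 - 3315) - 21354 = -679 - 21354 = -22033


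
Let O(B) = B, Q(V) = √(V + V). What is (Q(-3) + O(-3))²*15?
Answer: 45 - 90*I*√6 ≈ 45.0 - 220.45*I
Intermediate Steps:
Q(V) = √2*√V (Q(V) = √(2*V) = √2*√V)
(Q(-3) + O(-3))²*15 = (√2*√(-3) - 3)²*15 = (√2*(I*√3) - 3)²*15 = (I*√6 - 3)²*15 = (-3 + I*√6)²*15 = 15*(-3 + I*√6)²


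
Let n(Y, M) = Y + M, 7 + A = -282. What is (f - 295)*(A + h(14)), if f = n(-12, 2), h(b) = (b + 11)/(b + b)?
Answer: 2460435/28 ≈ 87873.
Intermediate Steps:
A = -289 (A = -7 - 282 = -289)
h(b) = (11 + b)/(2*b) (h(b) = (11 + b)/((2*b)) = (11 + b)*(1/(2*b)) = (11 + b)/(2*b))
n(Y, M) = M + Y
f = -10 (f = 2 - 12 = -10)
(f - 295)*(A + h(14)) = (-10 - 295)*(-289 + (½)*(11 + 14)/14) = -305*(-289 + (½)*(1/14)*25) = -305*(-289 + 25/28) = -305*(-8067/28) = 2460435/28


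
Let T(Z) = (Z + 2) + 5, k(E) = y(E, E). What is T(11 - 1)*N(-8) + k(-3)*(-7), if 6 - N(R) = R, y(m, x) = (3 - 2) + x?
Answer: 252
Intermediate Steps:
y(m, x) = 1 + x
k(E) = 1 + E
N(R) = 6 - R
T(Z) = 7 + Z (T(Z) = (2 + Z) + 5 = 7 + Z)
T(11 - 1)*N(-8) + k(-3)*(-7) = (7 + (11 - 1))*(6 - 1*(-8)) + (1 - 3)*(-7) = (7 + 10)*(6 + 8) - 2*(-7) = 17*14 + 14 = 238 + 14 = 252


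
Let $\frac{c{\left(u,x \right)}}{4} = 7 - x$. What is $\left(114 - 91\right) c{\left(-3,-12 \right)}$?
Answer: $1748$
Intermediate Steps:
$c{\left(u,x \right)} = 28 - 4 x$ ($c{\left(u,x \right)} = 4 \left(7 - x\right) = 28 - 4 x$)
$\left(114 - 91\right) c{\left(-3,-12 \right)} = \left(114 - 91\right) \left(28 - -48\right) = 23 \left(28 + 48\right) = 23 \cdot 76 = 1748$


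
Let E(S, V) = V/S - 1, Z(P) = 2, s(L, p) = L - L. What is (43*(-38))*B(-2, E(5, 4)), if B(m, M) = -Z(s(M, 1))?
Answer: 3268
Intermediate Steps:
s(L, p) = 0
E(S, V) = -1 + V/S
B(m, M) = -2 (B(m, M) = -1*2 = -2)
(43*(-38))*B(-2, E(5, 4)) = (43*(-38))*(-2) = -1634*(-2) = 3268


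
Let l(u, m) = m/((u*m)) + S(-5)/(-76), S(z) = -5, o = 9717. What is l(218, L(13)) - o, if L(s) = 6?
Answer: -80495045/8284 ≈ -9716.9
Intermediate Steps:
l(u, m) = 5/76 + 1/u (l(u, m) = m/((u*m)) - 5/(-76) = m/((m*u)) - 5*(-1/76) = m*(1/(m*u)) + 5/76 = 1/u + 5/76 = 5/76 + 1/u)
l(218, L(13)) - o = (5/76 + 1/218) - 1*9717 = (5/76 + 1/218) - 9717 = 583/8284 - 9717 = -80495045/8284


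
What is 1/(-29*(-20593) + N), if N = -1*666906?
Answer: -1/69709 ≈ -1.4345e-5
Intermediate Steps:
N = -666906
1/(-29*(-20593) + N) = 1/(-29*(-20593) - 666906) = 1/(597197 - 666906) = 1/(-69709) = -1/69709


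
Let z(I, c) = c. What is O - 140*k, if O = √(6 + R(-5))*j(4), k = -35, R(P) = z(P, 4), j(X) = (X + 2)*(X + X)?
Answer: 4900 + 48*√10 ≈ 5051.8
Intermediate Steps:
j(X) = 2*X*(2 + X) (j(X) = (2 + X)*(2*X) = 2*X*(2 + X))
R(P) = 4
O = 48*√10 (O = √(6 + 4)*(2*4*(2 + 4)) = √10*(2*4*6) = √10*48 = 48*√10 ≈ 151.79)
O - 140*k = 48*√10 - 140*(-35) = 48*√10 + 4900 = 4900 + 48*√10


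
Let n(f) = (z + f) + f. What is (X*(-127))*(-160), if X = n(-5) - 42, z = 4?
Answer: -975360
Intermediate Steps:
n(f) = 4 + 2*f (n(f) = (4 + f) + f = 4 + 2*f)
X = -48 (X = (4 + 2*(-5)) - 42 = (4 - 10) - 42 = -6 - 42 = -48)
(X*(-127))*(-160) = -48*(-127)*(-160) = 6096*(-160) = -975360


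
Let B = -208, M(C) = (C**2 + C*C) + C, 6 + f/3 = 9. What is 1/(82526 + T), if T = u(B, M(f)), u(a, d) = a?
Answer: 1/82318 ≈ 1.2148e-5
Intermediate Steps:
f = 9 (f = -18 + 3*9 = -18 + 27 = 9)
M(C) = C + 2*C**2 (M(C) = (C**2 + C**2) + C = 2*C**2 + C = C + 2*C**2)
T = -208
1/(82526 + T) = 1/(82526 - 208) = 1/82318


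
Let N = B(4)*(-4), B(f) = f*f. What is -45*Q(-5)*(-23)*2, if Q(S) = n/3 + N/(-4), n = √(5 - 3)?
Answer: 33120 + 690*√2 ≈ 34096.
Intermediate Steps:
B(f) = f²
n = √2 ≈ 1.4142
N = -64 (N = 4²*(-4) = 16*(-4) = -64)
Q(S) = 16 + √2/3 (Q(S) = √2/3 - 64/(-4) = √2*(⅓) - 64*(-¼) = √2/3 + 16 = 16 + √2/3)
-45*Q(-5)*(-23)*2 = -45*(16 + √2/3)*(-23)*2 = -45*(-368 - 23*√2/3)*2 = (16560 + 345*√2)*2 = 33120 + 690*√2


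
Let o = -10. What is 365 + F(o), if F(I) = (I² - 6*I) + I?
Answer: 515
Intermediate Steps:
F(I) = I² - 5*I
365 + F(o) = 365 - 10*(-5 - 10) = 365 - 10*(-15) = 365 + 150 = 515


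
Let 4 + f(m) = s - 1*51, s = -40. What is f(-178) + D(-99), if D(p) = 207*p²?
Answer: 2028712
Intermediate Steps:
f(m) = -95 (f(m) = -4 + (-40 - 1*51) = -4 + (-40 - 51) = -4 - 91 = -95)
f(-178) + D(-99) = -95 + 207*(-99)² = -95 + 207*9801 = -95 + 2028807 = 2028712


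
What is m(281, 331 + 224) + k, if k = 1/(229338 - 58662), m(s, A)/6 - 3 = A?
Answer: 571423249/170676 ≈ 3348.0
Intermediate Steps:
m(s, A) = 18 + 6*A
k = 1/170676 ≈ 5.8591e-6
m(281, 331 + 224) + k = (18 + 6*(331 + 224)) + 1/170676 = (18 + 6*555) + 1/170676 = (18 + 3330) + 1/170676 = 3348 + 1/170676 = 571423249/170676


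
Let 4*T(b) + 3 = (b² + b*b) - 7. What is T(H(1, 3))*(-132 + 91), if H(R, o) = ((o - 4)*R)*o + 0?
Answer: -82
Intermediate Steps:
H(R, o) = R*o*(-4 + o) (H(R, o) = ((-4 + o)*R)*o + 0 = (R*(-4 + o))*o + 0 = R*o*(-4 + o) + 0 = R*o*(-4 + o))
T(b) = -5/2 + b²/2 (T(b) = -¾ + ((b² + b*b) - 7)/4 = -¾ + ((b² + b²) - 7)/4 = -¾ + (2*b² - 7)/4 = -¾ + (-7 + 2*b²)/4 = -¾ + (-7/4 + b²/2) = -5/2 + b²/2)
T(H(1, 3))*(-132 + 91) = (-5/2 + (1*3*(-4 + 3))²/2)*(-132 + 91) = (-5/2 + (1*3*(-1))²/2)*(-41) = (-5/2 + (½)*(-3)²)*(-41) = (-5/2 + (½)*9)*(-41) = (-5/2 + 9/2)*(-41) = 2*(-41) = -82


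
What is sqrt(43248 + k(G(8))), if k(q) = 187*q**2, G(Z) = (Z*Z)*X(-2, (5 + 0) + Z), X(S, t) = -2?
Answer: 4*sqrt(194191) ≈ 1762.7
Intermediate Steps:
G(Z) = -2*Z**2 (G(Z) = (Z*Z)*(-2) = Z**2*(-2) = -2*Z**2)
sqrt(43248 + k(G(8))) = sqrt(43248 + 187*(-2*8**2)**2) = sqrt(43248 + 187*(-2*64)**2) = sqrt(43248 + 187*(-128)**2) = sqrt(43248 + 187*16384) = sqrt(43248 + 3063808) = sqrt(3107056) = 4*sqrt(194191)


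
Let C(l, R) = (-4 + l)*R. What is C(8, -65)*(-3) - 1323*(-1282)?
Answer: 1696866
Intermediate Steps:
C(l, R) = R*(-4 + l)
C(8, -65)*(-3) - 1323*(-1282) = -65*(-4 + 8)*(-3) - 1323*(-1282) = -65*4*(-3) + 1696086 = -260*(-3) + 1696086 = 780 + 1696086 = 1696866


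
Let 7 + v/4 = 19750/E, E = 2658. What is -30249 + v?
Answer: -40198633/1329 ≈ -30247.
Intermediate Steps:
v = 2288/1329 (v = -28 + 4*(19750/2658) = -28 + 4*(19750*(1/2658)) = -28 + 4*(9875/1329) = -28 + 39500/1329 = 2288/1329 ≈ 1.7216)
-30249 + v = -30249 + 2288/1329 = -40198633/1329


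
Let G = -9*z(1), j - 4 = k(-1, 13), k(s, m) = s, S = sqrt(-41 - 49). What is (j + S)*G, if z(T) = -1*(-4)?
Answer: -108 - 108*I*sqrt(10) ≈ -108.0 - 341.53*I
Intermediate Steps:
S = 3*I*sqrt(10) (S = sqrt(-90) = 3*I*sqrt(10) ≈ 9.4868*I)
j = 3 (j = 4 - 1 = 3)
z(T) = 4
G = -36 (G = -9*4 = -36)
(j + S)*G = (3 + 3*I*sqrt(10))*(-36) = -108 - 108*I*sqrt(10)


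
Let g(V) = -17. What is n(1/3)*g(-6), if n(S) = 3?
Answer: -51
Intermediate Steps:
n(1/3)*g(-6) = 3*(-17) = -51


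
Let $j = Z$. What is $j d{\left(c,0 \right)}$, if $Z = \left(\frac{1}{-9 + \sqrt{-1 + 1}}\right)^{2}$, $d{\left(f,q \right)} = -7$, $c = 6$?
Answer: $- \frac{7}{81} \approx -0.08642$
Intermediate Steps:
$Z = \frac{1}{81}$ ($Z = \left(\frac{1}{-9 + \sqrt{0}}\right)^{2} = \left(\frac{1}{-9 + 0}\right)^{2} = \left(\frac{1}{-9}\right)^{2} = \left(- \frac{1}{9}\right)^{2} = \frac{1}{81} \approx 0.012346$)
$j = \frac{1}{81} \approx 0.012346$
$j d{\left(c,0 \right)} = \frac{1}{81} \left(-7\right) = - \frac{7}{81}$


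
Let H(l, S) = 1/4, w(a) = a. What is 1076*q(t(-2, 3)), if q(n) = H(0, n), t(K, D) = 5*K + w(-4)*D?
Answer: 269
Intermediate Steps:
H(l, S) = ¼
t(K, D) = -4*D + 5*K (t(K, D) = 5*K - 4*D = -4*D + 5*K)
q(n) = ¼
1076*q(t(-2, 3)) = 1076*(¼) = 269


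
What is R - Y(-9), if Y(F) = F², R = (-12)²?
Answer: 63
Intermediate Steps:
R = 144
R - Y(-9) = 144 - 1*(-9)² = 144 - 1*81 = 144 - 81 = 63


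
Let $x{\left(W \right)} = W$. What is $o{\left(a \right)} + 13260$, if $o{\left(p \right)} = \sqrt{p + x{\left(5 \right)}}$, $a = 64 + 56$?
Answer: $13260 + 5 \sqrt{5} \approx 13271.0$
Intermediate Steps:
$a = 120$
$o{\left(p \right)} = \sqrt{5 + p}$ ($o{\left(p \right)} = \sqrt{p + 5} = \sqrt{5 + p}$)
$o{\left(a \right)} + 13260 = \sqrt{5 + 120} + 13260 = \sqrt{125} + 13260 = 5 \sqrt{5} + 13260 = 13260 + 5 \sqrt{5}$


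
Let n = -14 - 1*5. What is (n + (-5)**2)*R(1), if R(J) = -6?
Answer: -36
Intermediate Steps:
n = -19 (n = -14 - 5 = -19)
(n + (-5)**2)*R(1) = (-19 + (-5)**2)*(-6) = (-19 + 25)*(-6) = 6*(-6) = -36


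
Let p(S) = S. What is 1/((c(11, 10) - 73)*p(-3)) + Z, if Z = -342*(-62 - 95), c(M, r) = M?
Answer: 9987085/186 ≈ 53694.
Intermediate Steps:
Z = 53694 (Z = -342*(-157) = 53694)
1/((c(11, 10) - 73)*p(-3)) + Z = 1/((11 - 73)*(-3)) + 53694 = 1/(-62*(-3)) + 53694 = 1/186 + 53694 = 9987085/186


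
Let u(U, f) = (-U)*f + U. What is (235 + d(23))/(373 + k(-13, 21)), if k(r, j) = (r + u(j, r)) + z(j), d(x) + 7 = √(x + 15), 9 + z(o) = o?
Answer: 38/111 + √38/666 ≈ 0.35160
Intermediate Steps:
u(U, f) = U - U*f (u(U, f) = -U*f + U = U - U*f)
z(o) = -9 + o
d(x) = -7 + √(15 + x) (d(x) = -7 + √(x + 15) = -7 + √(15 + x))
k(r, j) = -9 + j + r + j*(1 - r) (k(r, j) = (r + j*(1 - r)) + (-9 + j) = -9 + j + r + j*(1 - r))
(235 + d(23))/(373 + k(-13, 21)) = (235 + (-7 + √(15 + 23)))/(373 + (-9 + 21 - 13 - 1*21*(-1 - 13))) = (235 + (-7 + √38))/(373 + (-9 + 21 - 13 - 1*21*(-14))) = (228 + √38)/(373 + (-9 + 21 - 13 + 294)) = (228 + √38)/(373 + 293) = (228 + √38)/666 = (228 + √38)*(1/666) = 38/111 + √38/666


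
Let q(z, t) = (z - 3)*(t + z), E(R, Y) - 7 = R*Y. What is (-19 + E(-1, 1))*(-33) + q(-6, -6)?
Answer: 537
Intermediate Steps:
E(R, Y) = 7 + R*Y
q(z, t) = (-3 + z)*(t + z)
(-19 + E(-1, 1))*(-33) + q(-6, -6) = (-19 + (7 - 1*1))*(-33) + ((-6)**2 - 3*(-6) - 3*(-6) - 6*(-6)) = (-19 + (7 - 1))*(-33) + (36 + 18 + 18 + 36) = (-19 + 6)*(-33) + 108 = -13*(-33) + 108 = 429 + 108 = 537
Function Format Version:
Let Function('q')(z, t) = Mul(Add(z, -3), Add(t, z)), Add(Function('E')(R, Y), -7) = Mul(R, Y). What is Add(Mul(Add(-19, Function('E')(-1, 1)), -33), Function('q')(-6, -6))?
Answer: 537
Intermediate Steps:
Function('E')(R, Y) = Add(7, Mul(R, Y))
Function('q')(z, t) = Mul(Add(-3, z), Add(t, z))
Add(Mul(Add(-19, Function('E')(-1, 1)), -33), Function('q')(-6, -6)) = Add(Mul(Add(-19, Add(7, Mul(-1, 1))), -33), Add(Pow(-6, 2), Mul(-3, -6), Mul(-3, -6), Mul(-6, -6))) = Add(Mul(Add(-19, Add(7, -1)), -33), Add(36, 18, 18, 36)) = Add(Mul(Add(-19, 6), -33), 108) = Add(Mul(-13, -33), 108) = Add(429, 108) = 537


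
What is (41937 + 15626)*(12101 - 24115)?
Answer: -691561882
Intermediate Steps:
(41937 + 15626)*(12101 - 24115) = 57563*(-12014) = -691561882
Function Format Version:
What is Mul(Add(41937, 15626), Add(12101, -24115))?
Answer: -691561882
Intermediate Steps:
Mul(Add(41937, 15626), Add(12101, -24115)) = Mul(57563, -12014) = -691561882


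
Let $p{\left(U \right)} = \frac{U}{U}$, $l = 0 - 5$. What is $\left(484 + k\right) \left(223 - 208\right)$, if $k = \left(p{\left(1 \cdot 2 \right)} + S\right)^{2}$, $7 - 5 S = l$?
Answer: $\frac{37167}{5} \approx 7433.4$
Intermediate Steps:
$l = -5$
$p{\left(U \right)} = 1$
$S = \frac{12}{5}$ ($S = \frac{7}{5} - -1 = \frac{7}{5} + 1 = \frac{12}{5} \approx 2.4$)
$k = \frac{289}{25}$ ($k = \left(1 + \frac{12}{5}\right)^{2} = \left(\frac{17}{5}\right)^{2} = \frac{289}{25} \approx 11.56$)
$\left(484 + k\right) \left(223 - 208\right) = \left(484 + \frac{289}{25}\right) \left(223 - 208\right) = \frac{12389}{25} \cdot 15 = \frac{37167}{5}$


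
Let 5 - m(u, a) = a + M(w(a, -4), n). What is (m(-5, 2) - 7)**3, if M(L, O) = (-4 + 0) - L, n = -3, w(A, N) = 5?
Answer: 125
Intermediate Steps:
M(L, O) = -4 - L
m(u, a) = 14 - a (m(u, a) = 5 - (a + (-4 - 1*5)) = 5 - (a + (-4 - 5)) = 5 - (a - 9) = 5 - (-9 + a) = 5 + (9 - a) = 14 - a)
(m(-5, 2) - 7)**3 = ((14 - 1*2) - 7)**3 = ((14 - 2) - 7)**3 = (12 - 7)**3 = 5**3 = 125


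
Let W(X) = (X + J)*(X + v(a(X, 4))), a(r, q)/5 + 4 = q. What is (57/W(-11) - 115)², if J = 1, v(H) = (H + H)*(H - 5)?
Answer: 158583649/12100 ≈ 13106.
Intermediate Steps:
a(r, q) = -20 + 5*q
v(H) = 2*H*(-5 + H) (v(H) = (2*H)*(-5 + H) = 2*H*(-5 + H))
W(X) = X*(1 + X) (W(X) = (X + 1)*(X + 2*(-20 + 5*4)*(-5 + (-20 + 5*4))) = (1 + X)*(X + 2*(-20 + 20)*(-5 + (-20 + 20))) = (1 + X)*(X + 2*0*(-5 + 0)) = (1 + X)*(X + 2*0*(-5)) = (1 + X)*(X + 0) = (1 + X)*X = X*(1 + X))
(57/W(-11) - 115)² = (57/((-11*(1 - 11))) - 115)² = (57/((-11*(-10))) - 115)² = (57/110 - 115)² = (-12593/110)² = 158583649/12100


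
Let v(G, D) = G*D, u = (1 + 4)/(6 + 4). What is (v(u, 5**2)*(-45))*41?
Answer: -46125/2 ≈ -23063.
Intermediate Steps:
u = 1/2 (u = 5/10 = 5*(1/10) = 1/2 ≈ 0.50000)
v(G, D) = D*G
(v(u, 5**2)*(-45))*41 = ((5**2*(1/2))*(-45))*41 = ((25*(1/2))*(-45))*41 = ((25/2)*(-45))*41 = -1125/2*41 = -46125/2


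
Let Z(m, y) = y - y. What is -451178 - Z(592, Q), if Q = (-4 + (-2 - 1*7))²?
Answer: -451178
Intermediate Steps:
Q = 169 (Q = (-4 + (-2 - 7))² = (-4 - 9)² = (-13)² = 169)
Z(m, y) = 0
-451178 - Z(592, Q) = -451178 - 1*0 = -451178 + 0 = -451178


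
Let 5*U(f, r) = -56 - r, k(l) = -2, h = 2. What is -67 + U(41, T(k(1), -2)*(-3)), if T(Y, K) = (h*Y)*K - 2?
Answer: -373/5 ≈ -74.600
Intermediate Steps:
T(Y, K) = -2 + 2*K*Y (T(Y, K) = (2*Y)*K - 2 = 2*K*Y - 2 = -2 + 2*K*Y)
U(f, r) = -56/5 - r/5 (U(f, r) = (-56 - r)/5 = -56/5 - r/5)
-67 + U(41, T(k(1), -2)*(-3)) = -67 + (-56/5 - (-2 + 2*(-2)*(-2))*(-3)/5) = -67 + (-56/5 - (-2 + 8)*(-3)/5) = -67 + (-56/5 - 6*(-3)/5) = -67 + (-56/5 - ⅕*(-18)) = -67 + (-56/5 + 18/5) = -67 - 38/5 = -373/5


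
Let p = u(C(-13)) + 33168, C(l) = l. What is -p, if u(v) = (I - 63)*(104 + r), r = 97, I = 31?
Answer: -26736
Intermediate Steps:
u(v) = -6432 (u(v) = (31 - 63)*(104 + 97) = -32*201 = -6432)
p = 26736 (p = -6432 + 33168 = 26736)
-p = -1*26736 = -26736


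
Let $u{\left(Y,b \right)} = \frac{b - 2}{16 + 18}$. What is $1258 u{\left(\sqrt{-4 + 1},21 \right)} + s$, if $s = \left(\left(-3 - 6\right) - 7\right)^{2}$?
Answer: $959$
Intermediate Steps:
$u{\left(Y,b \right)} = - \frac{1}{17} + \frac{b}{34}$ ($u{\left(Y,b \right)} = \frac{-2 + b}{34} = \left(-2 + b\right) \frac{1}{34} = - \frac{1}{17} + \frac{b}{34}$)
$s = 256$ ($s = \left(-9 - 7\right)^{2} = \left(-16\right)^{2} = 256$)
$1258 u{\left(\sqrt{-4 + 1},21 \right)} + s = 1258 \left(- \frac{1}{17} + \frac{1}{34} \cdot 21\right) + 256 = 1258 \left(- \frac{1}{17} + \frac{21}{34}\right) + 256 = 1258 \cdot \frac{19}{34} + 256 = 703 + 256 = 959$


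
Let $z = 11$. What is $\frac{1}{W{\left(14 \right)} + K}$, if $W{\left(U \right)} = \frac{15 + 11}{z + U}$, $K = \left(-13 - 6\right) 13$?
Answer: $- \frac{25}{6149} \approx -0.0040657$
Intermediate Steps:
$K = -247$ ($K = \left(-19\right) 13 = -247$)
$W{\left(U \right)} = \frac{26}{11 + U}$ ($W{\left(U \right)} = \frac{15 + 11}{11 + U} = \frac{26}{11 + U}$)
$\frac{1}{W{\left(14 \right)} + K} = \frac{1}{\frac{26}{11 + 14} - 247} = \frac{1}{\frac{26}{25} - 247} = \frac{1}{- \frac{6149}{25}} = - \frac{25}{6149}$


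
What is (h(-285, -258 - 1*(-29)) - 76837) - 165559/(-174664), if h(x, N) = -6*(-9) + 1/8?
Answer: -1676379815/21833 ≈ -76782.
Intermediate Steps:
h(x, N) = 433/8 (h(x, N) = 54 + ⅛ = 433/8)
(h(-285, -258 - 1*(-29)) - 76837) - 165559/(-174664) = (433/8 - 76837) - 165559/(-174664) = -614263/8 - 165559*(-1/174664) = -614263/8 + 165559/174664 = -1676379815/21833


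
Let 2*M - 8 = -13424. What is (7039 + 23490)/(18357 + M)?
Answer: 30529/11649 ≈ 2.6207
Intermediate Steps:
M = -6708 (M = 4 + (½)*(-13424) = 4 - 6712 = -6708)
(7039 + 23490)/(18357 + M) = (7039 + 23490)/(18357 - 6708) = 30529/11649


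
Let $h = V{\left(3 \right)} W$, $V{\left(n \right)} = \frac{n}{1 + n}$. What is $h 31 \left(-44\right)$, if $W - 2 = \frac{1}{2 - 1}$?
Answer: $-3069$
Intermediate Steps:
$V{\left(n \right)} = \frac{n}{1 + n}$
$W = 3$ ($W = 2 + \frac{1}{2 - 1} = 2 + 1^{-1} = 2 + 1 = 3$)
$h = \frac{9}{4}$ ($h = \frac{3}{1 + 3} \cdot 3 = \frac{3}{4} \cdot 3 = \frac{9}{4} \approx 2.25$)
$h 31 \left(-44\right) = \frac{9}{4} \cdot 31 \left(-44\right) = \frac{279}{4} \left(-44\right) = -3069$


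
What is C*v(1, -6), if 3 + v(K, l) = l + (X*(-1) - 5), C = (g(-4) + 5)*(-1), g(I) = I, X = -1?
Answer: 13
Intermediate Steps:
C = -1 (C = (-4 + 5)*(-1) = 1*(-1) = -1)
v(K, l) = -7 + l (v(K, l) = -3 + (l + (-1*(-1) - 5)) = -3 + (l + (1 - 5)) = -3 + (l - 4) = -3 + (-4 + l) = -7 + l)
C*v(1, -6) = -(-7 - 6) = -1*(-13) = 13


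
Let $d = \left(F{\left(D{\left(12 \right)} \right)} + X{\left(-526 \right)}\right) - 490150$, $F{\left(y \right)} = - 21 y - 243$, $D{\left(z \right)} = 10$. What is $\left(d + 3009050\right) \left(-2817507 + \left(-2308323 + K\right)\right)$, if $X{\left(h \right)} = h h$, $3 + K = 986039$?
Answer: $-11571233424662$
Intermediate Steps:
$K = 986036$ ($K = -3 + 986039 = 986036$)
$X{\left(h \right)} = h^{2}$
$F{\left(y \right)} = -243 - 21 y$
$d = -213927$ ($d = \left(\left(-243 - 210\right) + \left(-526\right)^{2}\right) - 490150 = \left(\left(-243 - 210\right) + 276676\right) - 490150 = \left(-453 + 276676\right) - 490150 = 276223 - 490150 = -213927$)
$\left(d + 3009050\right) \left(-2817507 + \left(-2308323 + K\right)\right) = \left(-213927 + 3009050\right) \left(-2817507 + \left(-2308323 + 986036\right)\right) = 2795123 \left(-2817507 - 1322287\right) = 2795123 \left(-4139794\right) = -11571233424662$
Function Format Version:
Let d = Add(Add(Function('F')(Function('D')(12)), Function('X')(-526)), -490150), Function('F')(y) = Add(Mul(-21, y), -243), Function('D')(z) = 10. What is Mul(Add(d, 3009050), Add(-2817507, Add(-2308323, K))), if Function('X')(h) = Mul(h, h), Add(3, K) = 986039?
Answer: -11571233424662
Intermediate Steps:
K = 986036 (K = Add(-3, 986039) = 986036)
Function('X')(h) = Pow(h, 2)
Function('F')(y) = Add(-243, Mul(-21, y))
d = -213927 (d = Add(Add(Add(-243, Mul(-21, 10)), Pow(-526, 2)), -490150) = Add(Add(Add(-243, -210), 276676), -490150) = Add(Add(-453, 276676), -490150) = Add(276223, -490150) = -213927)
Mul(Add(d, 3009050), Add(-2817507, Add(-2308323, K))) = Mul(Add(-213927, 3009050), Add(-2817507, Add(-2308323, 986036))) = Mul(2795123, Add(-2817507, -1322287)) = Mul(2795123, -4139794) = -11571233424662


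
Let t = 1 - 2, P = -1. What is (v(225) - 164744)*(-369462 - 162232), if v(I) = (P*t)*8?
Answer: 87589142784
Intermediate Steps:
t = -1
v(I) = 8 (v(I) = -1*(-1)*8 = 1*8 = 8)
(v(225) - 164744)*(-369462 - 162232) = (8 - 164744)*(-369462 - 162232) = -164736*(-531694) = 87589142784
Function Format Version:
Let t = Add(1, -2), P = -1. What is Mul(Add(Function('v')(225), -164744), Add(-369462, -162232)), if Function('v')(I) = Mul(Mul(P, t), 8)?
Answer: 87589142784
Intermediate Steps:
t = -1
Function('v')(I) = 8 (Function('v')(I) = Mul(Mul(-1, -1), 8) = Mul(1, 8) = 8)
Mul(Add(Function('v')(225), -164744), Add(-369462, -162232)) = Mul(Add(8, -164744), Add(-369462, -162232)) = Mul(-164736, -531694) = 87589142784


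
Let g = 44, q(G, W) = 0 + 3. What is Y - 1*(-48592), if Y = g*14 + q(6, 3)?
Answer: 49211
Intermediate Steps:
q(G, W) = 3
Y = 619 (Y = 44*14 + 3 = 616 + 3 = 619)
Y - 1*(-48592) = 619 - 1*(-48592) = 619 + 48592 = 49211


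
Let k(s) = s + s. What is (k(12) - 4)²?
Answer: 400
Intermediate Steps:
k(s) = 2*s
(k(12) - 4)² = (2*12 - 4)² = (24 - 4)² = 20² = 400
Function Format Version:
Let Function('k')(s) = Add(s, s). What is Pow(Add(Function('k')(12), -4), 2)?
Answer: 400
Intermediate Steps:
Function('k')(s) = Mul(2, s)
Pow(Add(Function('k')(12), -4), 2) = Pow(Add(Mul(2, 12), -4), 2) = Pow(Add(24, -4), 2) = Pow(20, 2) = 400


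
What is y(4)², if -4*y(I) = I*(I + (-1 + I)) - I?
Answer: 36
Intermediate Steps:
y(I) = I/4 - I*(-1 + 2*I)/4 (y(I) = -(I*(I + (-1 + I)) - I)/4 = -(I*(-1 + 2*I) - I)/4 = -(-I + I*(-1 + 2*I))/4 = I/4 - I*(-1 + 2*I)/4)
y(4)² = ((½)*4*(1 - 1*4))² = ((½)*4*(1 - 4))² = ((½)*4*(-3))² = (-6)² = 36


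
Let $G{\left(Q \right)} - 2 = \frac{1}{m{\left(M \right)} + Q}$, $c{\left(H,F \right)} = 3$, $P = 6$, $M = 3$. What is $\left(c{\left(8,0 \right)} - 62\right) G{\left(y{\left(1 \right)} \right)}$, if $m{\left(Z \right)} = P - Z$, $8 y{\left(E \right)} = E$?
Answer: $- \frac{3422}{25} \approx -136.88$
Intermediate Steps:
$y{\left(E \right)} = \frac{E}{8}$
$m{\left(Z \right)} = 6 - Z$
$G{\left(Q \right)} = 2 + \frac{1}{3 + Q}$ ($G{\left(Q \right)} = 2 + \frac{1}{\left(6 - 3\right) + Q} = 2 + \frac{1}{3 + Q}$)
$\left(c{\left(8,0 \right)} - 62\right) G{\left(y{\left(1 \right)} \right)} = \left(3 - 62\right) \frac{7 + 2 \cdot \frac{1}{8} \cdot 1}{3 + \frac{1}{8} \cdot 1} = \left(3 - 62\right) \frac{7 + 2 \cdot \frac{1}{8}}{3 + \frac{1}{8}} = - 59 \frac{7 + \frac{1}{4}}{\frac{25}{8}} = - 59 \cdot \frac{8}{25} \cdot \frac{29}{4} = \left(-59\right) \frac{58}{25} = - \frac{3422}{25}$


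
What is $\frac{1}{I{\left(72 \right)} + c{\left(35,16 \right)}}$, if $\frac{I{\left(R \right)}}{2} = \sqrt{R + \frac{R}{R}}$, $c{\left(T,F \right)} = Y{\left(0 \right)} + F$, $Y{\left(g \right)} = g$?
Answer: $- \frac{4}{9} + \frac{\sqrt{73}}{18} \approx 0.030222$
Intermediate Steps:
$c{\left(T,F \right)} = F$ ($c{\left(T,F \right)} = 0 + F = F$)
$I{\left(R \right)} = 2 \sqrt{1 + R}$ ($I{\left(R \right)} = 2 \sqrt{R + \frac{R}{R}} = 2 \sqrt{R + 1} = 2 \sqrt{1 + R}$)
$\frac{1}{I{\left(72 \right)} + c{\left(35,16 \right)}} = \frac{1}{2 \sqrt{1 + 72} + 16} = \frac{1}{2 \sqrt{73} + 16} = \frac{1}{16 + 2 \sqrt{73}}$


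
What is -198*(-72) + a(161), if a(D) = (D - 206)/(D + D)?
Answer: 4590387/322 ≈ 14256.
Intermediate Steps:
a(D) = (-206 + D)/(2*D) (a(D) = (-206 + D)/((2*D)) = (-206 + D)*(1/(2*D)) = (-206 + D)/(2*D))
-198*(-72) + a(161) = -198*(-72) + (1/2)*(-206 + 161)/161 = 14256 + (1/2)*(1/161)*(-45) = 14256 - 45/322 = 4590387/322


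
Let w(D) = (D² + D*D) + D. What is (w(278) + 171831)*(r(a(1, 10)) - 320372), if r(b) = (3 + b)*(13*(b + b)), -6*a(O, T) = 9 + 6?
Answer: -209337561693/2 ≈ -1.0467e+11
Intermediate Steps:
w(D) = D + 2*D² (w(D) = (D² + D²) + D = 2*D² + D = D + 2*D²)
a(O, T) = -5/2 (a(O, T) = -(9 + 6)/6 = -⅙*15 = -5/2)
r(b) = 26*b*(3 + b) (r(b) = (3 + b)*(13*(2*b)) = (3 + b)*(26*b) = 26*b*(3 + b))
(w(278) + 171831)*(r(a(1, 10)) - 320372) = (278*(1 + 2*278) + 171831)*(26*(-5/2)*(3 - 5/2) - 320372) = (278*(1 + 556) + 171831)*(26*(-5/2)*(½) - 320372) = (278*557 + 171831)*(-65/2 - 320372) = (154846 + 171831)*(-640809/2) = 326677*(-640809/2) = -209337561693/2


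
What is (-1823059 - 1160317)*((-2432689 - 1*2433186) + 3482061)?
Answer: 4128437476064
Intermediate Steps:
(-1823059 - 1160317)*((-2432689 - 1*2433186) + 3482061) = -2983376*((-2432689 - 2433186) + 3482061) = -2983376*(-4865875 + 3482061) = -2983376*(-1383814) = 4128437476064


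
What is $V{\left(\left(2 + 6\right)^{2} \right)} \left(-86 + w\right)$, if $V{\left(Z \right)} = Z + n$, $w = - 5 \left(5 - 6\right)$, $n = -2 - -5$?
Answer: $-5427$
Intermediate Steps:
$n = 3$ ($n = -2 + 5 = 3$)
$w = 5$ ($w = \left(-5\right) \left(-1\right) = 5$)
$V{\left(Z \right)} = 3 + Z$ ($V{\left(Z \right)} = Z + 3 = 3 + Z$)
$V{\left(\left(2 + 6\right)^{2} \right)} \left(-86 + w\right) = \left(3 + \left(2 + 6\right)^{2}\right) \left(-86 + 5\right) = \left(3 + 8^{2}\right) \left(-81\right) = \left(3 + 64\right) \left(-81\right) = 67 \left(-81\right) = -5427$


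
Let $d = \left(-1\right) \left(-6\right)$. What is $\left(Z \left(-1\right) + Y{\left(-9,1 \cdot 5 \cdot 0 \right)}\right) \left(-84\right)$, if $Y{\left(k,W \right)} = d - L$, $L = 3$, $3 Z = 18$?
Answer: $252$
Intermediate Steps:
$d = 6$
$Z = 6$ ($Z = \frac{1}{3} \cdot 18 = 6$)
$Y{\left(k,W \right)} = 3$ ($Y{\left(k,W \right)} = 6 - 3 = 3$)
$\left(Z \left(-1\right) + Y{\left(-9,1 \cdot 5 \cdot 0 \right)}\right) \left(-84\right) = \left(6 \left(-1\right) + 3\right) \left(-84\right) = \left(-6 + 3\right) \left(-84\right) = \left(-3\right) \left(-84\right) = 252$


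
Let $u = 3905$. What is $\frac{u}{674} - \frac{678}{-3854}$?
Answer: $\frac{7753421}{1298798} \approx 5.9697$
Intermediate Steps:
$\frac{u}{674} - \frac{678}{-3854} = \frac{3905}{674} - \frac{678}{-3854} = 3905 \cdot \frac{1}{674} - - \frac{339}{1927} = \frac{3905}{674} + \frac{339}{1927} = \frac{7753421}{1298798}$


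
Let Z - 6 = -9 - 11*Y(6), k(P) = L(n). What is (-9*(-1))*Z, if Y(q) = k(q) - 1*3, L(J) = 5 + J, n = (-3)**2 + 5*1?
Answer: -1611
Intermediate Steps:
n = 14 (n = 9 + 5 = 14)
k(P) = 19 (k(P) = 5 + 14 = 19)
Y(q) = 16 (Y(q) = 19 - 1*3 = 19 - 3 = 16)
Z = -179 (Z = 6 + (-9 - 11*16) = 6 + (-9 - 176) = 6 - 185 = -179)
(-9*(-1))*Z = -9*(-1)*(-179) = 9*(-179) = -1611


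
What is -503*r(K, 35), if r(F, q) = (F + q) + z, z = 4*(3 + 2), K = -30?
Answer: -12575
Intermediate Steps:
z = 20 (z = 4*5 = 20)
r(F, q) = 20 + F + q (r(F, q) = (F + q) + 20 = 20 + F + q)
-503*r(K, 35) = -503*(20 - 30 + 35) = -503*25 = -12575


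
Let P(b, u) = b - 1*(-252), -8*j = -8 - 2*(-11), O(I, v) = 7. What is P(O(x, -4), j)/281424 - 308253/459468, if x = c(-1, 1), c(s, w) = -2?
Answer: -802136945/1197271504 ≈ -0.66997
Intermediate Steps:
x = -2
j = -7/4 (j = -(-8 - 2*(-11))/8 = -(-8 + 22)/8 = -⅛*14 = -7/4 ≈ -1.7500)
P(b, u) = 252 + b (P(b, u) = b + 252 = 252 + b)
P(O(x, -4), j)/281424 - 308253/459468 = (252 + 7)/281424 - 308253/459468 = 259*(1/281424) - 308253*1/459468 = 259/281424 - 102751/153156 = -802136945/1197271504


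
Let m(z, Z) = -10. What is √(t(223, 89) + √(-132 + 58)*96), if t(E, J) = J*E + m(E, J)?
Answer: √(19837 + 96*I*√74) ≈ 140.87 + 2.931*I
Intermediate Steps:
t(E, J) = -10 + E*J (t(E, J) = J*E - 10 = E*J - 10 = -10 + E*J)
√(t(223, 89) + √(-132 + 58)*96) = √((-10 + 223*89) + √(-132 + 58)*96) = √((-10 + 19847) + √(-74)*96) = √(19837 + (I*√74)*96) = √(19837 + 96*I*√74)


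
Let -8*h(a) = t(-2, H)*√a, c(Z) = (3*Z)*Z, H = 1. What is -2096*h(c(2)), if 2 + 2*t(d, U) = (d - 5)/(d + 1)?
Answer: 1310*√3 ≈ 2269.0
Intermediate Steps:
c(Z) = 3*Z²
t(d, U) = -1 + (-5 + d)/(2*(1 + d)) (t(d, U) = -1 + ((d - 5)/(d + 1))/2 = -1 + ((-5 + d)/(1 + d))/2 = -1 + (-5 + d)/(2*(1 + d)))
h(a) = -5*√a/16 (h(a) = -(-7 - 1*(-2))/(2*(1 - 2))*√a/8 = -(½)*(-7 + 2)/(-1)*√a/8 = -(½)*(-1)*(-5)*√a/8 = -5*√a/16)
-2096*h(c(2)) = -(-655)*√(3*2²) = -(-655)*√(3*4) = -(-655)*√12 = -(-655)*2*√3 = -(-1310)*√3 = 1310*√3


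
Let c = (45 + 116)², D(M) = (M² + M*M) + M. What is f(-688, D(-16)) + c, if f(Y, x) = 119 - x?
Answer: 25544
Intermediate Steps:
D(M) = M + 2*M² (D(M) = (M² + M²) + M = 2*M² + M = M + 2*M²)
c = 25921 (c = 161² = 25921)
f(-688, D(-16)) + c = (119 - (-16)*(1 + 2*(-16))) + 25921 = (119 - (-16)*(1 - 32)) + 25921 = (119 - (-16)*(-31)) + 25921 = (119 - 1*496) + 25921 = (119 - 496) + 25921 = -377 + 25921 = 25544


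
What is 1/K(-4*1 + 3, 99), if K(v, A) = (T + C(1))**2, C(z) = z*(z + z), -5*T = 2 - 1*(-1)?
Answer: 25/49 ≈ 0.51020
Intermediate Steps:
T = -3/5 (T = -(2 - 1*(-1))/5 = -(2 + 1)/5 = -1/5*3 = -3/5 ≈ -0.60000)
C(z) = 2*z**2 (C(z) = z*(2*z) = 2*z**2)
K(v, A) = 49/25 (K(v, A) = (-3/5 + 2*1**2)**2 = (-3/5 + 2*1)**2 = (-3/5 + 2)**2 = (7/5)**2 = 49/25)
1/K(-4*1 + 3, 99) = 1/(49/25) = 25/49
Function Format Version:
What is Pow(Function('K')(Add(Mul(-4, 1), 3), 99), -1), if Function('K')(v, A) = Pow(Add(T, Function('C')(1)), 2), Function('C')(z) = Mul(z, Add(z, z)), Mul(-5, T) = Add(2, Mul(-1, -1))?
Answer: Rational(25, 49) ≈ 0.51020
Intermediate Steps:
T = Rational(-3, 5) (T = Mul(Rational(-1, 5), Add(2, Mul(-1, -1))) = Mul(Rational(-1, 5), Add(2, 1)) = Mul(Rational(-1, 5), 3) = Rational(-3, 5) ≈ -0.60000)
Function('C')(z) = Mul(2, Pow(z, 2)) (Function('C')(z) = Mul(z, Mul(2, z)) = Mul(2, Pow(z, 2)))
Function('K')(v, A) = Rational(49, 25) (Function('K')(v, A) = Pow(Add(Rational(-3, 5), Mul(2, Pow(1, 2))), 2) = Pow(Add(Rational(-3, 5), Mul(2, 1)), 2) = Pow(Add(Rational(-3, 5), 2), 2) = Pow(Rational(7, 5), 2) = Rational(49, 25))
Pow(Function('K')(Add(Mul(-4, 1), 3), 99), -1) = Pow(Rational(49, 25), -1) = Rational(25, 49)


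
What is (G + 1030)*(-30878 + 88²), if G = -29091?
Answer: 649163174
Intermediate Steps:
(G + 1030)*(-30878 + 88²) = (-29091 + 1030)*(-30878 + 88²) = -28061*(-30878 + 7744) = -28061*(-23134) = 649163174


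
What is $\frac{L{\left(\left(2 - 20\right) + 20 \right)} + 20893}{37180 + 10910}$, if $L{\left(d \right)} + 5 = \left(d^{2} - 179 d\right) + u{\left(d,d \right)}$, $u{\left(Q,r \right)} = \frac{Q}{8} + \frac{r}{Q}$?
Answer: $\frac{82141}{192360} \approx 0.42702$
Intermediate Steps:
$u{\left(Q,r \right)} = \frac{Q}{8} + \frac{r}{Q}$ ($u{\left(Q,r \right)} = Q \frac{1}{8} + \frac{r}{Q} = \frac{Q}{8} + \frac{r}{Q}$)
$L{\left(d \right)} = -4 + d^{2} - \frac{1431 d}{8}$ ($L{\left(d \right)} = -5 + \left(\left(d^{2} - 179 d\right) + \left(\frac{d}{8} + \frac{d}{d}\right)\right) = -5 + \left(\left(d^{2} - 179 d\right) + \left(\frac{d}{8} + 1\right)\right) = -5 + \left(\left(d^{2} - 179 d\right) + \left(1 + \frac{d}{8}\right)\right) = -5 + \left(1 + d^{2} - \frac{1431 d}{8}\right) = -4 + d^{2} - \frac{1431 d}{8}$)
$\frac{L{\left(\left(2 - 20\right) + 20 \right)} + 20893}{37180 + 10910} = \frac{\left(-4 + \left(\left(2 - 20\right) + 20\right)^{2} - \frac{1431 \left(\left(2 - 20\right) + 20\right)}{8}\right) + 20893}{37180 + 10910} = \frac{\left(-4 + \left(-18 + 20\right)^{2} - \frac{1431 \left(-18 + 20\right)}{8}\right) + 20893}{48090} = \left(\left(-4 + 2^{2} - \frac{1431}{4}\right) + 20893\right) \frac{1}{48090} = \left(\left(-4 + 4 - \frac{1431}{4}\right) + 20893\right) \frac{1}{48090} = \left(- \frac{1431}{4} + 20893\right) \frac{1}{48090} = \frac{82141}{4} \cdot \frac{1}{48090} = \frac{82141}{192360}$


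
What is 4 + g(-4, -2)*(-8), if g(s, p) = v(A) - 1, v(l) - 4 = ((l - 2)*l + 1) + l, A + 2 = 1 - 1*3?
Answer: -188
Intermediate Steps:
A = -4 (A = -2 + (1 - 1*3) = -2 + (1 - 3) = -2 - 2 = -4)
v(l) = 5 + l + l*(-2 + l) (v(l) = 4 + (((l - 2)*l + 1) + l) = 4 + (((-2 + l)*l + 1) + l) = 4 + ((l*(-2 + l) + 1) + l) = 4 + ((1 + l*(-2 + l)) + l) = 4 + (1 + l + l*(-2 + l)) = 5 + l + l*(-2 + l))
g(s, p) = 24 (g(s, p) = (5 + (-4)² - 1*(-4)) - 1 = (5 + 16 + 4) - 1 = 25 - 1 = 24)
4 + g(-4, -2)*(-8) = 4 + 24*(-8) = 4 - 192 = -188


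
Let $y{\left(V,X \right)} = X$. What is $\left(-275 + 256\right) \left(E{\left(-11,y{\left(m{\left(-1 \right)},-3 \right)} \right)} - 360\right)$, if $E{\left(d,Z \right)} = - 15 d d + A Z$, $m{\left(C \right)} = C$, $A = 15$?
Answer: $42180$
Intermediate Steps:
$E{\left(d,Z \right)} = - 15 d^{2} + 15 Z$ ($E{\left(d,Z \right)} = - 15 d d + 15 Z = - 15 d^{2} + 15 Z$)
$\left(-275 + 256\right) \left(E{\left(-11,y{\left(m{\left(-1 \right)},-3 \right)} \right)} - 360\right) = \left(-275 + 256\right) \left(\left(- 15 \left(-11\right)^{2} + 15 \left(-3\right)\right) - 360\right) = - 19 \left(\left(\left(-15\right) 121 - 45\right) - 360\right) = - 19 \left(\left(-1815 - 45\right) - 360\right) = - 19 \left(-1860 - 360\right) = \left(-19\right) \left(-2220\right) = 42180$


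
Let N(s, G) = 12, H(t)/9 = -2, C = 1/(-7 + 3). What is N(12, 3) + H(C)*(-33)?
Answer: 606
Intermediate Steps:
C = -¼ (C = 1/(-4) = -¼ ≈ -0.25000)
H(t) = -18 (H(t) = 9*(-2) = -18)
N(12, 3) + H(C)*(-33) = 12 - 18*(-33) = 12 + 594 = 606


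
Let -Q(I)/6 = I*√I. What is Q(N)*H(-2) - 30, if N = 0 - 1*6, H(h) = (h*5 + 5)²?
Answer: -30 + 900*I*√6 ≈ -30.0 + 2204.5*I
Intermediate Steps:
H(h) = (5 + 5*h)² (H(h) = (5*h + 5)² = (5 + 5*h)²)
N = -6 (N = 0 - 6 = -6)
Q(I) = -6*I^(3/2) (Q(I) = -6*I*√I = -6*I^(3/2))
Q(N)*H(-2) - 30 = (-(-36)*I*√6)*(25*(1 - 2)²) - 30 = (-(-36)*I*√6)*(25*(-1)²) - 30 = (36*I*√6)*(25*1) - 30 = (36*I*√6)*25 - 30 = 900*I*√6 - 30 = -30 + 900*I*√6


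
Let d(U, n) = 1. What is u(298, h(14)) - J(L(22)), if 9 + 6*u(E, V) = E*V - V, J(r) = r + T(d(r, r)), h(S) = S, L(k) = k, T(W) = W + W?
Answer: 1335/2 ≈ 667.50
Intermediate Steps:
T(W) = 2*W
J(r) = 2 + r (J(r) = r + 2*1 = r + 2 = 2 + r)
u(E, V) = -3/2 - V/6 + E*V/6 (u(E, V) = -3/2 + (E*V - V)/6 = -3/2 + (-V + E*V)/6 = -3/2 + (-V/6 + E*V/6) = -3/2 - V/6 + E*V/6)
u(298, h(14)) - J(L(22)) = (-3/2 - ⅙*14 + (⅙)*298*14) - (2 + 22) = (-3/2 - 7/3 + 2086/3) - 1*24 = 1383/2 - 24 = 1335/2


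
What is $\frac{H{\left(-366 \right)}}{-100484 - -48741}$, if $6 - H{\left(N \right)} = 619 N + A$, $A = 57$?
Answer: $- \frac{226503}{51743} \approx -4.3775$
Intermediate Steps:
$H{\left(N \right)} = -51 - 619 N$ ($H{\left(N \right)} = 6 - \left(619 N + 57\right) = 6 - \left(57 + 619 N\right) = -51 - 619 N$)
$\frac{H{\left(-366 \right)}}{-100484 - -48741} = \frac{-51 - -226554}{-100484 - -48741} = \frac{-51 + 226554}{-100484 + 48741} = \frac{226503}{-51743} = 226503 \left(- \frac{1}{51743}\right) = - \frac{226503}{51743}$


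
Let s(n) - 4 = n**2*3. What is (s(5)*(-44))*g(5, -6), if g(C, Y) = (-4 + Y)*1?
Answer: 34760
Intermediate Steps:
s(n) = 4 + 3*n**2 (s(n) = 4 + n**2*3 = 4 + 3*n**2)
g(C, Y) = -4 + Y
(s(5)*(-44))*g(5, -6) = ((4 + 3*5**2)*(-44))*(-4 - 6) = ((4 + 3*25)*(-44))*(-10) = ((4 + 75)*(-44))*(-10) = (79*(-44))*(-10) = -3476*(-10) = 34760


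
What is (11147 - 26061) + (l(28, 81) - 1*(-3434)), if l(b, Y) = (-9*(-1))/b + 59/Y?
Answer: -26034259/2268 ≈ -11479.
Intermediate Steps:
l(b, Y) = 9/b + 59/Y
(11147 - 26061) + (l(28, 81) - 1*(-3434)) = (11147 - 26061) + ((9/28 + 59/81) - 1*(-3434)) = -14914 + ((9*(1/28) + 59*(1/81)) + 3434) = -14914 + ((9/28 + 59/81) + 3434) = -14914 + (2381/2268 + 3434) = -14914 + 7790693/2268 = -26034259/2268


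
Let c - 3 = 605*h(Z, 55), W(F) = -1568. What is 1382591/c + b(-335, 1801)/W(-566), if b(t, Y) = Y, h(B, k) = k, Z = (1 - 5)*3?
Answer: 150569215/3727136 ≈ 40.398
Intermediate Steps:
Z = -12 (Z = -4*3 = -12)
c = 33278 (c = 3 + 605*55 = 3 + 33275 = 33278)
1382591/c + b(-335, 1801)/W(-566) = 1382591/33278 + 1801/(-1568) = 1382591*(1/33278) + 1801*(-1/1568) = 197513/4754 - 1801/1568 = 150569215/3727136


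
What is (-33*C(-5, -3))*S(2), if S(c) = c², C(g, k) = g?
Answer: 660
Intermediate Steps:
(-33*C(-5, -3))*S(2) = -33*(-5)*2² = 165*4 = 660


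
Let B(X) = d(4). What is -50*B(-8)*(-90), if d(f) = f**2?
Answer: 72000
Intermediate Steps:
B(X) = 16 (B(X) = 4**2 = 16)
-50*B(-8)*(-90) = -50*16*(-90) = -800*(-90) = 72000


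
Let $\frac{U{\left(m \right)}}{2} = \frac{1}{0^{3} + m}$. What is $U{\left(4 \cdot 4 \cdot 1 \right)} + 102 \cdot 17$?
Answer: $\frac{13873}{8} \approx 1734.1$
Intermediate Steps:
$U{\left(m \right)} = \frac{2}{m}$ ($U{\left(m \right)} = \frac{2}{0^{3} + m} = \frac{2}{0 + m} = \frac{2}{m}$)
$U{\left(4 \cdot 4 \cdot 1 \right)} + 102 \cdot 17 = \frac{2}{4 \cdot 4 \cdot 1} + 102 \cdot 17 = \frac{2}{16 \cdot 1} + 1734 = \frac{2}{16} + 1734 = 2 \cdot \frac{1}{16} + 1734 = \frac{1}{8} + 1734 = \frac{13873}{8}$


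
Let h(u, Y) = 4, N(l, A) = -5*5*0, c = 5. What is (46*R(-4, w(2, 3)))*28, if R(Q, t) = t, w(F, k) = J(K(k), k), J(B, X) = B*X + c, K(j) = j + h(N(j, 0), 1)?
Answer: 33488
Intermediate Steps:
N(l, A) = 0 (N(l, A) = -25*0 = 0)
K(j) = 4 + j (K(j) = j + 4 = 4 + j)
J(B, X) = 5 + B*X (J(B, X) = B*X + 5 = 5 + B*X)
w(F, k) = 5 + k*(4 + k) (w(F, k) = 5 + (4 + k)*k = 5 + k*(4 + k))
(46*R(-4, w(2, 3)))*28 = (46*(5 + 3*(4 + 3)))*28 = (46*(5 + 3*7))*28 = (46*(5 + 21))*28 = (46*26)*28 = 1196*28 = 33488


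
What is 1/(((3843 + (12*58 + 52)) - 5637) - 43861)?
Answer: -1/44907 ≈ -2.2268e-5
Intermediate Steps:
1/(((3843 + (12*58 + 52)) - 5637) - 43861) = 1/(((3843 + (696 + 52)) - 5637) - 43861) = 1/(((3843 + 748) - 5637) - 43861) = 1/((4591 - 5637) - 43861) = 1/(-1046 - 43861) = 1/(-44907) = -1/44907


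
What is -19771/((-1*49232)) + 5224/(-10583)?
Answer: -2820675/30648368 ≈ -0.092033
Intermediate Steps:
-19771/((-1*49232)) + 5224/(-10583) = -19771/(-49232) + 5224*(-1/10583) = -19771*(-1/49232) - 5224/10583 = 1163/2896 - 5224/10583 = -2820675/30648368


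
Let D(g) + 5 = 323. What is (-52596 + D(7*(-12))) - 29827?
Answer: -82105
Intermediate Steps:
D(g) = 318 (D(g) = -5 + 323 = 318)
(-52596 + D(7*(-12))) - 29827 = (-52596 + 318) - 29827 = -52278 - 29827 = -82105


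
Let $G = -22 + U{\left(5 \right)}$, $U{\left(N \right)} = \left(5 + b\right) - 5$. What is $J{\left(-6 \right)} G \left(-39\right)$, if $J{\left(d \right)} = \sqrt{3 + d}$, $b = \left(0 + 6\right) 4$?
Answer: $- 78 i \sqrt{3} \approx - 135.1 i$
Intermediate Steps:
$b = 24$ ($b = 6 \cdot 4 = 24$)
$U{\left(N \right)} = 24$ ($U{\left(N \right)} = \left(5 + 24\right) - 5 = 29 - 5 = 24$)
$G = 2$ ($G = -22 + 24 = 2$)
$J{\left(-6 \right)} G \left(-39\right) = \sqrt{3 - 6} \cdot 2 \left(-39\right) = \sqrt{-3} \cdot 2 \left(-39\right) = i \sqrt{3} \cdot 2 \left(-39\right) = 2 i \sqrt{3} \left(-39\right) = - 78 i \sqrt{3}$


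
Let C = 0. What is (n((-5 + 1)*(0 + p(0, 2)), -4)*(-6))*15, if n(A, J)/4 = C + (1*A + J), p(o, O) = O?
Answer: 4320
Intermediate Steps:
n(A, J) = 4*A + 4*J (n(A, J) = 4*(0 + (1*A + J)) = 4*(0 + (A + J)) = 4*(A + J) = 4*A + 4*J)
(n((-5 + 1)*(0 + p(0, 2)), -4)*(-6))*15 = ((4*((-5 + 1)*(0 + 2)) + 4*(-4))*(-6))*15 = ((4*(-4*2) - 16)*(-6))*15 = ((4*(-8) - 16)*(-6))*15 = ((-32 - 16)*(-6))*15 = -48*(-6)*15 = 288*15 = 4320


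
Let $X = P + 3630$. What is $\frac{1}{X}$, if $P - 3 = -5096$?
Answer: $- \frac{1}{1463} \approx -0.00068353$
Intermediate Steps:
$P = -5093$ ($P = 3 - 5096 = -5093$)
$X = -1463$ ($X = -5093 + 3630 = -1463$)
$\frac{1}{X} = \frac{1}{-1463} = - \frac{1}{1463}$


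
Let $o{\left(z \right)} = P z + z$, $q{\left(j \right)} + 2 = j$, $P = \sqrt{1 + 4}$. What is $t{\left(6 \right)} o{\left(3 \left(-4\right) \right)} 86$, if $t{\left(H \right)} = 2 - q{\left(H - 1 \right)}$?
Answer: $1032 + 1032 \sqrt{5} \approx 3339.6$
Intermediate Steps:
$P = \sqrt{5} \approx 2.2361$
$q{\left(j \right)} = -2 + j$
$o{\left(z \right)} = z + z \sqrt{5}$ ($o{\left(z \right)} = \sqrt{5} z + z = z \sqrt{5} + z = z + z \sqrt{5}$)
$t{\left(H \right)} = 5 - H$ ($t{\left(H \right)} = 2 - \left(-2 + \left(H - 1\right)\right) = 2 - \left(-2 + \left(-1 + H\right)\right) = 2 - \left(-3 + H\right) = 5 - H$)
$t{\left(6 \right)} o{\left(3 \left(-4\right) \right)} 86 = \left(5 - 6\right) 3 \left(-4\right) \left(1 + \sqrt{5}\right) 86 = \left(5 - 6\right) \left(- 12 \left(1 + \sqrt{5}\right)\right) 86 = - (-12 - 12 \sqrt{5}) 86 = \left(12 + 12 \sqrt{5}\right) 86 = 1032 + 1032 \sqrt{5}$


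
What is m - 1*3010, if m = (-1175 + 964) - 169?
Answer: -3390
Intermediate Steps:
m = -380 (m = -211 - 169 = -380)
m - 1*3010 = -380 - 1*3010 = -380 - 3010 = -3390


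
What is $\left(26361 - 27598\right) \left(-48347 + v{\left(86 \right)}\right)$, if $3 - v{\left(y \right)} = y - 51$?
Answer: $59844823$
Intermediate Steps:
$v{\left(y \right)} = 54 - y$ ($v{\left(y \right)} = 3 - \left(y - 51\right) = 3 - \left(-51 + y\right) = 54 - y$)
$\left(26361 - 27598\right) \left(-48347 + v{\left(86 \right)}\right) = \left(26361 - 27598\right) \left(-48347 + \left(54 - 86\right)\right) = - 1237 \left(-48347 + \left(54 - 86\right)\right) = - 1237 \left(-48347 - 32\right) = \left(-1237\right) \left(-48379\right) = 59844823$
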